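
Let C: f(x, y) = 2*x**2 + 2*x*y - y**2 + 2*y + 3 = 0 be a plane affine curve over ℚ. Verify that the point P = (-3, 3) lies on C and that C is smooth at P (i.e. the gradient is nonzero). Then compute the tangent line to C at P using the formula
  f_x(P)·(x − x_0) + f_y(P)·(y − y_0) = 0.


Tangent line at P: -6*x - 10*y + 12 = 0.

Step 1: f(-3, 3) = 0, so P lies on C.
Step 2: partial derivatives
  f_x(x, y) = 4*x + 2*y, f_y(x, y) = 2*x - 2*y + 2.
  f_x(P) = -6, f_y(P) = -10 (gradient nonzero, so P is smooth).
Step 3: tangent line at P: -6·(x − -3) + -10·(y − 3) = 0.
Expanding: -6*x - 10*y + 12 = 0.


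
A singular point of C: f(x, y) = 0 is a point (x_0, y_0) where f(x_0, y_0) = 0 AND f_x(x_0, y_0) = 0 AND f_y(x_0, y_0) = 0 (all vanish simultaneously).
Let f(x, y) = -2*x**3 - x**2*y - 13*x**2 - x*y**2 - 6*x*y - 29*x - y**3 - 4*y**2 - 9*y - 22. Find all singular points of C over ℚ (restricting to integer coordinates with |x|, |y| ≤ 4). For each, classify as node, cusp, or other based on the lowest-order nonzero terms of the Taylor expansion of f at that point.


Singular points: {(-2, -1)}; classification: cusp.

Compute partial derivatives:
  f_x = -6*x**2 - 2*x*y - 26*x - y**2 - 6*y - 29.
  f_y = -x**2 - 2*x*y - 6*x - 3*y**2 - 8*y - 9.
Scan x_0 ∈ {−4, ..., 4}. For each x_0, f_y(x_0, y) is a polynomial in y; find its integer roots y ∈ {−4, ..., 4}, then test f_x and f at those candidates.
  x = -4: f_y(-4, y) = -3*y**2 - 1; no integer root y with |y| ≤ 4.
  x = -3: f_y(-3, y) = -3*y**2 - 2*y; vanishes at y ∈ {0}. (-3, 0): f_x = -5 ≠ 0.
  x = -2: f_y(-2, y) = -3*y**2 - 4*y - 1; vanishes at y ∈ {-1}. (-2, -1): f_x = 0, f = 0 — SINGULAR.
  x = -1: f_y(-1, y) = -3*y**2 - 6*y - 4; no integer root y with |y| ≤ 4.
  x = 0: f_y(0, y) = -3*y**2 - 8*y - 9; no integer root y with |y| ≤ 4.
  x = 1: f_y(1, y) = -3*y**2 - 10*y - 16; no integer root y with |y| ≤ 4.
  x = 2: f_y(2, y) = -3*y**2 - 12*y - 25; no integer root y with |y| ≤ 4.
  x = 3: f_y(3, y) = -3*y**2 - 14*y - 36; no integer root y with |y| ≤ 4.
  x = 4: f_y(4, y) = -3*y**2 - 16*y - 49; no integer root y with |y| ≤ 4.
Only singular point on the grid: (-2, -1).
Classify: substitute x = -2 + u, y = -1 + v and expand: f = -2*u**3 - u**2*v - u*v**2 - v**3 + v**2.
No constant or linear terms (consistent with a singular point). Quadratic part: v**2. Cubic part: -2*u**3 - u**2*v - u*v**2 - v**3.
The quadratic part v**2 is a perfect square, so there is a single (double) tangent line v = 0, i.e. y = -1. Restricting the cubic part to that line (v = 0) leaves -2*u**3 ≠ 0, so f is not divisible by v and the branch is v² ≈ 2*u**3 to lowest order — this is a cusp.
Classification: cusp.


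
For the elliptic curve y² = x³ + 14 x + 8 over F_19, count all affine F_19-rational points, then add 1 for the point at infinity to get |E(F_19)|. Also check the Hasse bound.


Affine points = {(1, 2), (1, 17), (2, 5), (2, 14), (3, 1), (3, 18), (6, 2), (6, 17), (8, 9), (8, 10), (11, 7), (11, 12), (12, 2), (12, 17)}; affine count = 14; |E(F_19)| = 15.

Discriminant check: Δ ∝ 4a³ + 27b² = 4·14³ + 27·8² = 4·2744 + 27·64 ≡ 12 (mod 19). Nonzero ⇒ E is nonsingular.
For each x ∈ F_19, compute rhs = x³ + 14·x + 8 mod 19, then count y ∈ F_19 with y² ≡ rhs.
  x = 0: rhs = 8, matching y values: none (0 points).
  x = 1: rhs = 4, matching y values: 2, 17 (2 points).
  x = 2: rhs = 6, matching y values: 5, 14 (2 points).
  x = 3: rhs = 1, matching y values: 1, 18 (2 points).
  x = 4: rhs = 14, matching y values: none (0 points).
  x = 5: rhs = 13, matching y values: none (0 points).
  x = 6: rhs = 4, matching y values: 2, 17 (2 points).
  x = 7: rhs = 12, matching y values: none (0 points).
  x = 8: rhs = 5, matching y values: 9, 10 (2 points).
  x = 9: rhs = 8, matching y values: none (0 points).
  x = 10: rhs = 8, matching y values: none (0 points).
  x = 11: rhs = 11, matching y values: 7, 12 (2 points).
  x = 12: rhs = 4, matching y values: 2, 17 (2 points).
  x = 13: rhs = 12, matching y values: none (0 points).
  x = 14: rhs = 3, matching y values: none (0 points).
  x = 15: rhs = 2, matching y values: none (0 points).
  x = 16: rhs = 15, matching y values: none (0 points).
  x = 17: rhs = 10, matching y values: none (0 points).
  x = 18: rhs = 12, matching y values: none (0 points).
Total affine count: 14.
Full point count |E(F_19)| = 14 + 1 = 15.
Hasse bound: |15 − (19+1)| = |-5| = 5 ≤ 2√19 ≈ 8.7178 ✓.


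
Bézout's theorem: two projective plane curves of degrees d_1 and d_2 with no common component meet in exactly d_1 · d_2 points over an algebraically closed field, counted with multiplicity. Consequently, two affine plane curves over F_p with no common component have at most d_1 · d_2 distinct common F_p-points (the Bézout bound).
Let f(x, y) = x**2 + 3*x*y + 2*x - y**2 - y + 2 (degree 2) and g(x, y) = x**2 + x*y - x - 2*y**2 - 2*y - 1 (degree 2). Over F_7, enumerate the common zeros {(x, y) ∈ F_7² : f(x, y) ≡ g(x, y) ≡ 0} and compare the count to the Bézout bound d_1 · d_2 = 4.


Common zeros: {(4, 6)}; count = 1; Bézout bound = 4.

deg(f) = 2, deg(g) = 2, so Bézout bound = 4.
Scan x ∈ F_7. For each x, list the y ∈ F_7 with f(x, y) ≡ 0 and those with g(x, y) ≡ 0 (mod 7); the common zeros in that column are the intersection.
  x = 0: f ≡ 0 at y ∈ {1, 5}; g ≡ 0 at y ∈ ∅; common: ∅.
  x = 1: f ≡ 0 at y ∈ ∅; g ≡ 0 at y ∈ {5}; common: ∅.
  x = 2: f ≡ 0 at y ∈ {1, 4}; g ≡ 0 at y ∈ {2, 5}; common: ∅.
  x = 3: f ≡ 0 at y ∈ ∅; g ≡ 0 at y ∈ ∅; common: ∅.
  x = 4: f ≡ 0 at y ∈ {5, 6}; g ≡ 0 at y ∈ {2, 6}; common: {6}.
  x = 5: f ≡ 0 at y ∈ {3, 4}; g ≡ 0 at y ∈ {6}; common: ∅.
  x = 6: f ≡ 0 at y ∈ ∅; g ≡ 0 at y ∈ ∅; common: ∅.
Collecting: common zeros = {(4, 6)}, so the count is 1.
Comparison with the Bézout bound: 1 ≤ 4 = deg(f)·deg(g), as expected for curves with no common component (the affine F_7-count falls short of the bound because intersections may lie at infinity, over extension fields, or carry multiplicity).


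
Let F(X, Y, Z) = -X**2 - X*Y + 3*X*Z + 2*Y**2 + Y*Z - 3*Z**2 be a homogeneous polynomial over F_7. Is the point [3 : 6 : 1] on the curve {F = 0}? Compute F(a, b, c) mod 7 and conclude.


F(3,6,1) ≡ 1 (mod 7); P is NOT on the curve.

Evaluate F(3, 6, 1) term-by-term (mod 7).
  -X**2 ↦ -1·9·1·1 = -9
  -X*Y ↦ -1·3·6·1 = -18
  3*X*Z ↦ 3·3·1·1 = 9
  2*Y**2 ↦ 2·1·36·1 = 72
  Y*Z ↦ 1·1·6·1 = 6
  -3*Z**2 ↦ -3·1·1·1 = -3
Sum: F(3, 6, 1) = (-9) + (-18) + (9) + (72) + (6) + (-3) = 57.
Reducing mod 7: 57 ≡ 1 (mod 7).
Since F(a, b, c) ≡ 1 ≠ 0 (mod 7), P does NOT lie on the curve.


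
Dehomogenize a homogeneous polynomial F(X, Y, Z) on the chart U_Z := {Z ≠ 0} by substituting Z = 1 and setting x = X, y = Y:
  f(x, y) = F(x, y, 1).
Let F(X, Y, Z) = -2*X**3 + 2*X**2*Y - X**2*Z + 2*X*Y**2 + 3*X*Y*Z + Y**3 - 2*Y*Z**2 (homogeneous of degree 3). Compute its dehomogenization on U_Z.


f(x, y) = -2*x**3 + 2*x**2*y - x**2 + 2*x*y**2 + 3*x*y + y**3 - 2*y

On U_Z we set Z = 1. Each monomial c·X^i·Y^j·Z^k in F becomes c·x^i·y^j·1^k = c·x^i·y^j.
Substituting Z = 1: F(X, Y, 1) = -2*x**3 + 2*x**2*y - x**2 + 2*x*y**2 + 3*x*y + y**3 - 2*y.
Note: deg(f) ≤ deg(F) = 3; strict inequality happens when F is divisible by Z (lost terms).


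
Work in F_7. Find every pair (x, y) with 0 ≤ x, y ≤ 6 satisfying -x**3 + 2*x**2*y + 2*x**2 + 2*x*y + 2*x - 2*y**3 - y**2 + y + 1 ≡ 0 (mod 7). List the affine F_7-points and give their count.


Affine F_7-points: {(1, 6), (2, 6), (3, 2), (4, 6), (5, 3), (6, 1)}; count = 6.

For each of the 49 pairs (x, y) ∈ F_7², evaluate f(x, y) mod 7. Record the zeros.
  x = 0: [0↦1, 1↦6, 2↦4, 3↦4, 4↦1, 5↦4, 6↦1]  zeros at y ∈ ∅
  x = 1: [0↦4, 1↦6, 2↦1, 3↦5, 4↦6, 5↦6, 6↦0]  zeros at y ∈ {6}
  x = 2: [0↦5, 1↦1, 2↦4, 3↦2, 4↦4, 5↦5, 6↦0]  zeros at y ∈ {6}
  x = 3: [0↦5, 1↦6, 2↦0, 3↦3, 4↦3, 5↦2, 6↦2]  zeros at y ∈ {2}
  x = 4: [0↦5, 1↦1, 2↦4, 3↦2, 4↦4, 5↦5, 6↦0]  zeros at y ∈ {6}
  x = 5: [0↦6, 1↦1, 2↦3, 3↦0, 4↦1, 5↦1, 6↦2]  zeros at y ∈ {3}
  x = 6: [0↦2, 1↦0, 2↦5, 3↦5, 4↦2, 5↦5, 6↦2]  zeros at y ∈ {1}
Collecting zeros: affine points = {(1, 6), (2, 6), (3, 2), (4, 6), (5, 3), (6, 1)}.
Total count |C(F_7)_aff| = 6.


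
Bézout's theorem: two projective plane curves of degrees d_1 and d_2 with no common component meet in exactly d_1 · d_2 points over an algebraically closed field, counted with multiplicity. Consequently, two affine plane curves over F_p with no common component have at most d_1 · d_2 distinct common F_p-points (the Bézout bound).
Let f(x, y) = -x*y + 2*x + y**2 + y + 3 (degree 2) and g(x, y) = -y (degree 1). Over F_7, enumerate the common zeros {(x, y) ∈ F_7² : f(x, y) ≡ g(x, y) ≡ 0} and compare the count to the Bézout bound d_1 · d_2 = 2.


Common zeros: {(2, 0)}; count = 1; Bézout bound = 2.

deg(f) = 2, deg(g) = 1, so Bézout bound = 2.
Scan x ∈ F_7. For each x, list the y ∈ F_7 with f(x, y) ≡ 0 and those with g(x, y) ≡ 0 (mod 7); the common zeros in that column are the intersection.
  x = 0: f ≡ 0 at y ∈ ∅; g ≡ 0 at y ∈ {0}; common: ∅.
  x = 1: f ≡ 0 at y ∈ {3, 4}; g ≡ 0 at y ∈ {0}; common: ∅.
  x = 2: f ≡ 0 at y ∈ {0, 1}; g ≡ 0 at y ∈ {0}; common: {0}.
  x = 3: f ≡ 0 at y ∈ ∅; g ≡ 0 at y ∈ {0}; common: ∅.
  x = 4: f ≡ 0 at y ∈ {5}; g ≡ 0 at y ∈ {0}; common: ∅.
  x = 5: f ≡ 0 at y ∈ ∅; g ≡ 0 at y ∈ {0}; common: ∅.
  x = 6: f ≡ 0 at y ∈ {6}; g ≡ 0 at y ∈ {0}; common: ∅.
Collecting: common zeros = {(2, 0)}, so the count is 1.
Comparison with the Bézout bound: 1 ≤ 2 = deg(f)·deg(g), as expected for curves with no common component (the affine F_7-count falls short of the bound because intersections may lie at infinity, over extension fields, or carry multiplicity).


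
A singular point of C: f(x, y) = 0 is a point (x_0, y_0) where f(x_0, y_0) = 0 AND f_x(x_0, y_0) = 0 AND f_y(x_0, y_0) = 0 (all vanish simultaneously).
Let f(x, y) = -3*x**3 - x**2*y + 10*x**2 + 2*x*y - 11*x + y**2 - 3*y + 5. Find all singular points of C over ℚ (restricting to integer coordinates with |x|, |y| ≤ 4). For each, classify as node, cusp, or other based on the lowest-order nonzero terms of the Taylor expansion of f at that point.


Singular points: {(1, 1)}; classification: cusp.

Compute partial derivatives:
  f_x = -9*x**2 - 2*x*y + 20*x + 2*y - 11.
  f_y = -x**2 + 2*x + 2*y - 3.
Scan x_0 ∈ {−4, ..., 4}. For each x_0, f_y(x_0, y) is a polynomial in y; find its integer roots y ∈ {−4, ..., 4}, then test f_x and f at those candidates.
  x = -4: f_y(-4, y) = 2*y - 27; no integer root y with |y| ≤ 4.
  x = -3: f_y(-3, y) = 2*y - 18; no integer root y with |y| ≤ 4.
  x = -2: f_y(-2, y) = 2*y - 11; no integer root y with |y| ≤ 4.
  x = -1: f_y(-1, y) = 2*y - 6; vanishes at y ∈ {3}. (-1, 3): f_x = -28 ≠ 0.
  x = 0: f_y(0, y) = 2*y - 3; no integer root y with |y| ≤ 4.
  x = 1: f_y(1, y) = 2*y - 2; vanishes at y ∈ {1}. (1, 1): f_x = 0, f = 0 — SINGULAR.
  x = 2: f_y(2, y) = 2*y - 3; no integer root y with |y| ≤ 4.
  x = 3: f_y(3, y) = 2*y - 6; vanishes at y ∈ {3}. (3, 3): f_x = -44 ≠ 0.
  x = 4: f_y(4, y) = 2*y - 11; no integer root y with |y| ≤ 4.
Only singular point on the grid: (1, 1).
Classify: substitute x = 1 + u, y = 1 + v and expand: f = -3*u**3 - u**2*v + v**2.
No constant or linear terms (consistent with a singular point). Quadratic part: v**2. Cubic part: -3*u**3 - u**2*v.
The quadratic part v**2 is a perfect square, so there is a single (double) tangent line v = 0, i.e. y = 1. Restricting the cubic part to that line (v = 0) leaves -3*u**3 ≠ 0, so f is not divisible by v and the branch is v² ≈ 3*u**3 to lowest order — this is a cusp.
Classification: cusp.


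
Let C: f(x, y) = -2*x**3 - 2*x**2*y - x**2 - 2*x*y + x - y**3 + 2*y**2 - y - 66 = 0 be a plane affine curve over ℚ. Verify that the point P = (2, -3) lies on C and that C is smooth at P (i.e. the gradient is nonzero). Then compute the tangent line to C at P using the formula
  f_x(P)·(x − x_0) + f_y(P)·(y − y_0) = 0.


Tangent line at P: 3*x - 52*y - 162 = 0.

Step 1: f(2, -3) = 0, so P lies on C.
Step 2: partial derivatives
  f_x(x, y) = -6*x**2 - 4*x*y - 2*x - 2*y + 1, f_y(x, y) = -2*x**2 - 2*x - 3*y**2 + 4*y - 1.
  f_x(P) = 3, f_y(P) = -52 (gradient nonzero, so P is smooth).
Step 3: tangent line at P: 3·(x − 2) + -52·(y − -3) = 0.
Expanding: 3*x - 52*y - 162 = 0.


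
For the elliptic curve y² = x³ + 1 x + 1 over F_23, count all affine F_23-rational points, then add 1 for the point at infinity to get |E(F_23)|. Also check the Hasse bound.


Affine points = {(0, 1), (0, 22), (1, 7), (1, 16), (3, 10), (3, 13), (4, 0), (5, 4), (5, 19), (6, 4), (6, 19), (7, 11), (7, 12), (9, 7), (9, 16), (11, 3), (11, 20), (12, 4), (12, 19), (13, 7), (13, 16), (17, 3), (17, 20), (18, 3), (18, 20), (19, 5), (19, 18)}; affine count = 27; |E(F_23)| = 28.

Discriminant check: Δ ∝ 4a³ + 27b² = 4·1³ + 27·1² = 4·1 + 27·1 ≡ 8 (mod 23). Nonzero ⇒ E is nonsingular.
For each x ∈ F_23, compute rhs = x³ + 1·x + 1 mod 23, then count y ∈ F_23 with y² ≡ rhs.
  x = 0: rhs = 1, matching y values: 1, 22 (2 points).
  x = 1: rhs = 3, matching y values: 7, 16 (2 points).
  x = 2: rhs = 11, matching y values: none (0 points).
  x = 3: rhs = 8, matching y values: 10, 13 (2 points).
  x = 4: rhs = 0, matching y values: 0 (1 points).
  x = 5: rhs = 16, matching y values: 4, 19 (2 points).
  x = 6: rhs = 16, matching y values: 4, 19 (2 points).
  x = 7: rhs = 6, matching y values: 11, 12 (2 points).
  x = 8: rhs = 15, matching y values: none (0 points).
  x = 9: rhs = 3, matching y values: 7, 16 (2 points).
  x = 10: rhs = 22, matching y values: none (0 points).
  x = 11: rhs = 9, matching y values: 3, 20 (2 points).
  x = 12: rhs = 16, matching y values: 4, 19 (2 points).
  x = 13: rhs = 3, matching y values: 7, 16 (2 points).
  x = 14: rhs = 22, matching y values: none (0 points).
  x = 15: rhs = 10, matching y values: none (0 points).
  x = 16: rhs = 19, matching y values: none (0 points).
  x = 17: rhs = 9, matching y values: 3, 20 (2 points).
  x = 18: rhs = 9, matching y values: 3, 20 (2 points).
  x = 19: rhs = 2, matching y values: 5, 18 (2 points).
  x = 20: rhs = 17, matching y values: none (0 points).
  x = 21: rhs = 14, matching y values: none (0 points).
  x = 22: rhs = 22, matching y values: none (0 points).
Total affine count: 27.
Full point count |E(F_23)| = 27 + 1 = 28.
Hasse bound: |28 − (23+1)| = |4| = 4 ≤ 2√23 ≈ 9.5917 ✓.


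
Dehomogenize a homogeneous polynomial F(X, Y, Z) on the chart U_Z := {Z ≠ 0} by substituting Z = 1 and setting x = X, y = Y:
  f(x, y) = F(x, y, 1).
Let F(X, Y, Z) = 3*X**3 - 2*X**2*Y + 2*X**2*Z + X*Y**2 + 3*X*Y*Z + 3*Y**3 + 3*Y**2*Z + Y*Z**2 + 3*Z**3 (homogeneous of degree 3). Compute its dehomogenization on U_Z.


f(x, y) = 3*x**3 - 2*x**2*y + 2*x**2 + x*y**2 + 3*x*y + 3*y**3 + 3*y**2 + y + 3

On U_Z we set Z = 1. Each monomial c·X^i·Y^j·Z^k in F becomes c·x^i·y^j·1^k = c·x^i·y^j.
Substituting Z = 1: F(X, Y, 1) = 3*x**3 - 2*x**2*y + 2*x**2 + x*y**2 + 3*x*y + 3*y**3 + 3*y**2 + y + 3.
Note: deg(f) ≤ deg(F) = 3; strict inequality happens when F is divisible by Z (lost terms).


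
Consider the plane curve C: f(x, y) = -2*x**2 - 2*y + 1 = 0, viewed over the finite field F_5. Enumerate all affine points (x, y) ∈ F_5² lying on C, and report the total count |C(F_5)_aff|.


Affine F_5-points: {(0, 3), (1, 2), (2, 4), (3, 4), (4, 2)}; count = 5.

For each of the 25 pairs (x, y) ∈ F_5², evaluate f(x, y) mod 5. Record the zeros.
  x = 0: [0↦1, 1↦4, 2↦2, 3↦0, 4↦3]  zeros at y ∈ {3}
  x = 1: [0↦4, 1↦2, 2↦0, 3↦3, 4↦1]  zeros at y ∈ {2}
  x = 2: [0↦3, 1↦1, 2↦4, 3↦2, 4↦0]  zeros at y ∈ {4}
  x = 3: [0↦3, 1↦1, 2↦4, 3↦2, 4↦0]  zeros at y ∈ {4}
  x = 4: [0↦4, 1↦2, 2↦0, 3↦3, 4↦1]  zeros at y ∈ {2}
Collecting zeros: affine points = {(0, 3), (1, 2), (2, 4), (3, 4), (4, 2)}.
Total count |C(F_5)_aff| = 5.


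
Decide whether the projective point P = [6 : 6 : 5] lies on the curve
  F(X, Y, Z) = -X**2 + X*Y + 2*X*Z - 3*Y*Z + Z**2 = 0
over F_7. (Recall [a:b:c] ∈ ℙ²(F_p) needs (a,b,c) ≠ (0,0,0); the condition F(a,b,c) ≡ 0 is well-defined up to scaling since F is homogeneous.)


F(6,6,5) ≡ 2 (mod 7); P is NOT on the curve.

Evaluate F(6, 6, 5) term-by-term (mod 7).
  -X**2 ↦ -1·36·1·1 = -36
  X*Y ↦ 1·6·6·1 = 36
  2*X*Z ↦ 2·6·1·5 = 60
  -3*Y*Z ↦ -3·1·6·5 = -90
  Z**2 ↦ 1·1·1·25 = 25
Sum: F(6, 6, 5) = (-36) + (36) + (60) + (-90) + (25) = -5.
Reducing mod 7: -5 ≡ 2 (mod 7).
Since F(a, b, c) ≡ 2 ≠ 0 (mod 7), P does NOT lie on the curve.


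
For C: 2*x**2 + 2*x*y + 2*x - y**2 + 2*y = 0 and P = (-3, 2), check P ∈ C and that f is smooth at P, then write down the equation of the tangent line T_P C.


Tangent line at P: -6*x - 8*y - 2 = 0.

Step 1: f(-3, 2) = 0, so P lies on C.
Step 2: partial derivatives
  f_x(x, y) = 4*x + 2*y + 2, f_y(x, y) = 2*x - 2*y + 2.
  f_x(P) = -6, f_y(P) = -8 (gradient nonzero, so P is smooth).
Step 3: tangent line at P: -6·(x − -3) + -8·(y − 2) = 0.
Expanding: -6*x - 8*y - 2 = 0.


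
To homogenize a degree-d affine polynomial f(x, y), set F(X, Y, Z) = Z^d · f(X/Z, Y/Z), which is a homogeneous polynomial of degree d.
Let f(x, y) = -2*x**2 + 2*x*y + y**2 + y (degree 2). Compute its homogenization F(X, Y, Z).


F(X, Y, Z) = -2*X**2 + 2*X*Y + Y**2 + Y*Z

deg(f) = 2.
Substitute x = X/Z, y = Y/Z into f, then multiply by Z^2.
  monomial -2·x^2·y^0 ↦ -2·X^2·Y^0·Z^0.
  monomial 2·x^1·y^1 ↦ 2·X^1·Y^1·Z^0.
  monomial 1·x^0·y^2 ↦ 1·X^0·Y^2·Z^0.
  monomial 1·x^0·y^1 ↦ 1·X^0·Y^1·Z^1.
Collecting: F(X, Y, Z) = -2*X**2 + 2*X*Y + Y**2 + Y*Z.


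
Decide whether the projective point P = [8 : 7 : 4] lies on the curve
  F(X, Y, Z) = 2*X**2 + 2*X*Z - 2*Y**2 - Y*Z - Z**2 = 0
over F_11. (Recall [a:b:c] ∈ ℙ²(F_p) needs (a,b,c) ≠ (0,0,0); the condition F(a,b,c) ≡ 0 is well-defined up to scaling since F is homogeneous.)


F(8,7,4) ≡ 6 (mod 11); P is NOT on the curve.

Evaluate F(8, 7, 4) term-by-term (mod 11).
  2*X**2 ↦ 2·64·1·1 = 128
  2*X*Z ↦ 2·8·1·4 = 64
  -2*Y**2 ↦ -2·1·49·1 = -98
  -Y*Z ↦ -1·1·7·4 = -28
  -Z**2 ↦ -1·1·1·16 = -16
Sum: F(8, 7, 4) = (128) + (64) + (-98) + (-28) + (-16) = 50.
Reducing mod 11: 50 ≡ 6 (mod 11).
Since F(a, b, c) ≡ 6 ≠ 0 (mod 11), P does NOT lie on the curve.


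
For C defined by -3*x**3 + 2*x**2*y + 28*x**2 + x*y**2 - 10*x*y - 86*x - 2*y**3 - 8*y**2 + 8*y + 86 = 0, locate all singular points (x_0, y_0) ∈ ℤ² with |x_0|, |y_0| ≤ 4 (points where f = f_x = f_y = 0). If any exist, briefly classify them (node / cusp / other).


Singular points: {(3, -1)}; classification: node.

Compute partial derivatives:
  f_x = -9*x**2 + 4*x*y + 56*x + y**2 - 10*y - 86.
  f_y = 2*x**2 + 2*x*y - 10*x - 6*y**2 - 16*y + 8.
Scan x_0 ∈ {−4, ..., 4}. For each x_0, f_y(x_0, y) is a polynomial in y; find its integer roots y ∈ {−4, ..., 4}, then test f_x and f at those candidates.
  x = -4: f_y(-4, y) = -6*y**2 - 24*y + 80; no integer root y with |y| ≤ 4.
  x = -3: f_y(-3, y) = -6*y**2 - 22*y + 56; no integer root y with |y| ≤ 4.
  x = -2: f_y(-2, y) = -6*y**2 - 20*y + 36; no integer root y with |y| ≤ 4.
  x = -1: f_y(-1, y) = -6*y**2 - 18*y + 20; no integer root y with |y| ≤ 4.
  x = 0: f_y(0, y) = -6*y**2 - 16*y + 8; no integer root y with |y| ≤ 4.
  x = 1: f_y(1, y) = -6*y**2 - 14*y; vanishes at y ∈ {0}. (1, 0): f_x = -39 ≠ 0.
  x = 2: f_y(2, y) = -6*y**2 - 12*y - 4; no integer root y with |y| ≤ 4.
  x = 3: f_y(3, y) = -6*y**2 - 10*y - 4; vanishes at y ∈ {-1}. (3, -1): f_x = 0, f = 0 — SINGULAR.
  x = 4: f_y(4, y) = -6*y**2 - 8*y; vanishes at y ∈ {0}. (4, 0): f_x = -6 ≠ 0.
Only singular point on the grid: (3, -1).
Classify: substitute x = 3 + u, y = -1 + v and expand: f = -3*u**3 + 2*u**2*v - u**2 + u*v**2 - 2*v**3 + v**2.
No constant or linear terms (consistent with a singular point). Quadratic part: -u**2 + v**2. Cubic part: -3*u**3 + 2*u**2*v + u*v**2 - 2*v**3.
The quadratic part v**2 - u**2 = (v − u)(v + u) splits into two distinct linear factors, so there are two distinct tangent lines y − -1 = ±(x − 3) — this is a node (ordinary double point).
Classification: node.


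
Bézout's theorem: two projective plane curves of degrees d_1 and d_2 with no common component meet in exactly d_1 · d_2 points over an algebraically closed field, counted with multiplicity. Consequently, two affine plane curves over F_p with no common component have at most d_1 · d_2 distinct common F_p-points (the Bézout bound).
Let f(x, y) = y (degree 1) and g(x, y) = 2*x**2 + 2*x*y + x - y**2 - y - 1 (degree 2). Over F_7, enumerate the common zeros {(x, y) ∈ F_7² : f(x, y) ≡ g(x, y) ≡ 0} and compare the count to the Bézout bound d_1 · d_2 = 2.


Common zeros: {(4, 0), (6, 0)}; count = 2; Bézout bound = 2.

deg(f) = 1, deg(g) = 2, so Bézout bound = 2.
Scan x ∈ F_7. For each x, list the y ∈ F_7 with f(x, y) ≡ 0 and those with g(x, y) ≡ 0 (mod 7); the common zeros in that column are the intersection.
  x = 0: f ≡ 0 at y ∈ {0}; g ≡ 0 at y ∈ {2, 4}; common: ∅.
  x = 1: f ≡ 0 at y ∈ {0}; g ≡ 0 at y ∈ {2, 6}; common: ∅.
  x = 2: f ≡ 0 at y ∈ {0}; g ≡ 0 at y ∈ ∅; common: ∅.
  x = 3: f ≡ 0 at y ∈ {0}; g ≡ 0 at y ∈ {6}; common: ∅.
  x = 4: f ≡ 0 at y ∈ {0}; g ≡ 0 at y ∈ {0}; common: {0}.
  x = 5: f ≡ 0 at y ∈ {0}; g ≡ 0 at y ∈ ∅; common: ∅.
  x = 6: f ≡ 0 at y ∈ {0}; g ≡ 0 at y ∈ {0, 4}; common: {0}.
Collecting: common zeros = {(4, 0), (6, 0)}, so the count is 2.
Comparison with the Bézout bound: 2 ≤ 2 = deg(f)·deg(g), as expected for curves with no common component (the bound is attained).


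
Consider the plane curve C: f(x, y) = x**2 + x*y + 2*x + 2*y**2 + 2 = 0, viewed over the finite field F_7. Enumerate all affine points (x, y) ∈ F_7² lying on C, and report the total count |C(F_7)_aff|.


Affine F_7-points: {(2, 1), (2, 5), (4, 2), (4, 3), (5, 3), (5, 5), (6, 2)}; count = 7.

For each of the 49 pairs (x, y) ∈ F_7², evaluate f(x, y) mod 7. Record the zeros.
  x = 0: [0↦2, 1↦4, 2↦3, 3↦6, 4↦6, 5↦3, 6↦4]  zeros at y ∈ ∅
  x = 1: [0↦5, 1↦1, 2↦1, 3↦5, 4↦6, 5↦4, 6↦6]  zeros at y ∈ ∅
  x = 2: [0↦3, 1↦0, 2↦1, 3↦6, 4↦1, 5↦0, 6↦3]  zeros at y ∈ {1, 5}
  x = 3: [0↦3, 1↦1, 2↦3, 3↦2, 4↦5, 5↦5, 6↦2]  zeros at y ∈ ∅
  x = 4: [0↦5, 1↦4, 2↦0, 3↦0, 4↦4, 5↦5, 6↦3]  zeros at y ∈ {2, 3}
  x = 5: [0↦2, 1↦2, 2↦6, 3↦0, 4↦5, 5↦0, 6↦6]  zeros at y ∈ {3, 5}
  x = 6: [0↦1, 1↦2, 2↦0, 3↦2, 4↦1, 5↦4, 6↦4]  zeros at y ∈ {2}
Collecting zeros: affine points = {(2, 1), (2, 5), (4, 2), (4, 3), (5, 3), (5, 5), (6, 2)}.
Total count |C(F_7)_aff| = 7.


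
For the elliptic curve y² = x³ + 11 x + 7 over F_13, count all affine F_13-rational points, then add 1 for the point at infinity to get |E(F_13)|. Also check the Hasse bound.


Affine points = {(6, 4), (6, 9), (8, 3), (8, 10), (9, 4), (9, 9), (10, 5), (10, 8), (11, 4), (11, 9)}; affine count = 10; |E(F_13)| = 11.

Discriminant check: Δ ∝ 4a³ + 27b² = 4·11³ + 27·7² = 4·1331 + 27·49 ≡ 4 (mod 13). Nonzero ⇒ E is nonsingular.
For each x ∈ F_13, compute rhs = x³ + 11·x + 7 mod 13, then count y ∈ F_13 with y² ≡ rhs.
  x = 0: rhs = 7, matching y values: none (0 points).
  x = 1: rhs = 6, matching y values: none (0 points).
  x = 2: rhs = 11, matching y values: none (0 points).
  x = 3: rhs = 2, matching y values: none (0 points).
  x = 4: rhs = 11, matching y values: none (0 points).
  x = 5: rhs = 5, matching y values: none (0 points).
  x = 6: rhs = 3, matching y values: 4, 9 (2 points).
  x = 7: rhs = 11, matching y values: none (0 points).
  x = 8: rhs = 9, matching y values: 3, 10 (2 points).
  x = 9: rhs = 3, matching y values: 4, 9 (2 points).
  x = 10: rhs = 12, matching y values: 5, 8 (2 points).
  x = 11: rhs = 3, matching y values: 4, 9 (2 points).
  x = 12: rhs = 8, matching y values: none (0 points).
Total affine count: 10.
Full point count |E(F_13)| = 10 + 1 = 11.
Hasse bound: |11 − (13+1)| = |-3| = 3 ≤ 2√13 ≈ 7.2111 ✓.


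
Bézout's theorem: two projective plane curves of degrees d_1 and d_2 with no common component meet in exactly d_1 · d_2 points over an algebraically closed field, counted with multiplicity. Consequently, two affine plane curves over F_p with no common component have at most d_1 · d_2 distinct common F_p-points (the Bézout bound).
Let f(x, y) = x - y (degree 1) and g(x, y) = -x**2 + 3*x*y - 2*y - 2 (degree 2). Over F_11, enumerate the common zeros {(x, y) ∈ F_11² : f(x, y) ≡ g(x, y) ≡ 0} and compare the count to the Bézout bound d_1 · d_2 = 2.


Common zeros: {(4, 4), (8, 8)}; count = 2; Bézout bound = 2.

deg(f) = 1, deg(g) = 2, so Bézout bound = 2.
Scan x ∈ F_11. For each x, list the y ∈ F_11 with f(x, y) ≡ 0 and those with g(x, y) ≡ 0 (mod 11); the common zeros in that column are the intersection.
  x = 0: f ≡ 0 at y ∈ {0}; g ≡ 0 at y ∈ {10}; common: ∅.
  x = 1: f ≡ 0 at y ∈ {1}; g ≡ 0 at y ∈ {3}; common: ∅.
  x = 2: f ≡ 0 at y ∈ {2}; g ≡ 0 at y ∈ {7}; common: ∅.
  x = 3: f ≡ 0 at y ∈ {3}; g ≡ 0 at y ∈ {0}; common: ∅.
  x = 4: f ≡ 0 at y ∈ {4}; g ≡ 0 at y ∈ {4}; common: {4}.
  x = 5: f ≡ 0 at y ∈ {5}; g ≡ 0 at y ∈ {8}; common: ∅.
  x = 6: f ≡ 0 at y ∈ {6}; g ≡ 0 at y ∈ {1}; common: ∅.
  x = 7: f ≡ 0 at y ∈ {7}; g ≡ 0 at y ∈ {5}; common: ∅.
  x = 8: f ≡ 0 at y ∈ {8}; g ≡ 0 at y ∈ {0, 1, 2, 3, 4, 5, 6, 7, 8, 9, 10}; common: {8}.
  x = 9: f ≡ 0 at y ∈ {9}; g ≡ 0 at y ∈ {2}; common: ∅.
  x = 10: f ≡ 0 at y ∈ {10}; g ≡ 0 at y ∈ {6}; common: ∅.
Collecting: common zeros = {(4, 4), (8, 8)}, so the count is 2.
Comparison with the Bézout bound: 2 ≤ 2 = deg(f)·deg(g), as expected for curves with no common component (the bound is attained).


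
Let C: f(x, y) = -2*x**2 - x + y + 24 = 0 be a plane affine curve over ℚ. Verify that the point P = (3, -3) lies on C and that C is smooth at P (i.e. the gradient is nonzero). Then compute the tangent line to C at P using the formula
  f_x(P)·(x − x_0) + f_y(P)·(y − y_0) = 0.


Tangent line at P: -13*x + y + 42 = 0.

Step 1: f(3, -3) = 0, so P lies on C.
Step 2: partial derivatives
  f_x(x, y) = -4*x - 1, f_y(x, y) = 1.
  f_x(P) = -13, f_y(P) = 1 (gradient nonzero, so P is smooth).
Step 3: tangent line at P: -13·(x − 3) + 1·(y − -3) = 0.
Expanding: -13*x + y + 42 = 0.


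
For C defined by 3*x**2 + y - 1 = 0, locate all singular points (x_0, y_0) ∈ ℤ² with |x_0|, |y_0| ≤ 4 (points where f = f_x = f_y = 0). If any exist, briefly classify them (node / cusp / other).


No singular points in the scanned grid; C is smooth there.

Compute partial derivatives:
  f_x = 6*x.
  f_y = 1.
f_y = 1 is a nonzero constant, so f_y never vanishes: no point (x, y) can satisfy f = f_x = f_y = 0. In particular no (x, y) ∈ {−4, ..., 4}² is singular; the curve is smooth.


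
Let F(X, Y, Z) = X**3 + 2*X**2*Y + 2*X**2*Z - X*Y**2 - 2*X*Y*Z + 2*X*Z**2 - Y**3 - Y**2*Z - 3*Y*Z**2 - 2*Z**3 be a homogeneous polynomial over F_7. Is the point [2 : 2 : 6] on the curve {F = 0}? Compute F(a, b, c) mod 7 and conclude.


F(2,2,6) ≡ 5 (mod 7); P is NOT on the curve.

Evaluate F(2, 2, 6) term-by-term (mod 7).
  X**3 ↦ 1·8·1·1 = 8
  2*X**2*Y ↦ 2·4·2·1 = 16
  2*X**2*Z ↦ 2·4·1·6 = 48
  -X*Y**2 ↦ -1·2·4·1 = -8
  -2*X*Y*Z ↦ -2·2·2·6 = -48
  2*X*Z**2 ↦ 2·2·1·36 = 144
  -Y**3 ↦ -1·1·8·1 = -8
  -Y**2*Z ↦ -1·1·4·6 = -24
  -3*Y*Z**2 ↦ -3·1·2·36 = -216
  -2*Z**3 ↦ -2·1·1·216 = -432
Sum: F(2, 2, 6) = (8) + (16) + (48) + (-8) + (-48) + (144) + (-8) + (-24) + (-216) + (-432) = -520.
Reducing mod 7: -520 ≡ 5 (mod 7).
Since F(a, b, c) ≡ 5 ≠ 0 (mod 7), P does NOT lie on the curve.


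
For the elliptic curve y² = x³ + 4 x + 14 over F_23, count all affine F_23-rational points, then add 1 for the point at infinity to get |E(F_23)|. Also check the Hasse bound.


Affine points = {(4, 5), (4, 18), (6, 1), (6, 22), (8, 11), (8, 12), (11, 3), (11, 20), (13, 3), (13, 20), (14, 10), (14, 13), (17, 2), (17, 21), (19, 7), (19, 16), (22, 3), (22, 20)}; affine count = 18; |E(F_23)| = 19.

Discriminant check: Δ ∝ 4a³ + 27b² = 4·4³ + 27·14² = 4·64 + 27·196 ≡ 5 (mod 23). Nonzero ⇒ E is nonsingular.
For each x ∈ F_23, compute rhs = x³ + 4·x + 14 mod 23, then count y ∈ F_23 with y² ≡ rhs.
  x = 0: rhs = 14, matching y values: none (0 points).
  x = 1: rhs = 19, matching y values: none (0 points).
  x = 2: rhs = 7, matching y values: none (0 points).
  x = 3: rhs = 7, matching y values: none (0 points).
  x = 4: rhs = 2, matching y values: 5, 18 (2 points).
  x = 5: rhs = 21, matching y values: none (0 points).
  x = 6: rhs = 1, matching y values: 1, 22 (2 points).
  x = 7: rhs = 17, matching y values: none (0 points).
  x = 8: rhs = 6, matching y values: 11, 12 (2 points).
  x = 9: rhs = 20, matching y values: none (0 points).
  x = 10: rhs = 19, matching y values: none (0 points).
  x = 11: rhs = 9, matching y values: 3, 20 (2 points).
  x = 12: rhs = 19, matching y values: none (0 points).
  x = 13: rhs = 9, matching y values: 3, 20 (2 points).
  x = 14: rhs = 8, matching y values: 10, 13 (2 points).
  x = 15: rhs = 22, matching y values: none (0 points).
  x = 16: rhs = 11, matching y values: none (0 points).
  x = 17: rhs = 4, matching y values: 2, 21 (2 points).
  x = 18: rhs = 7, matching y values: none (0 points).
  x = 19: rhs = 3, matching y values: 7, 16 (2 points).
  x = 20: rhs = 21, matching y values: none (0 points).
  x = 21: rhs = 21, matching y values: none (0 points).
  x = 22: rhs = 9, matching y values: 3, 20 (2 points).
Total affine count: 18.
Full point count |E(F_23)| = 18 + 1 = 19.
Hasse bound: |19 − (23+1)| = |-5| = 5 ≤ 2√23 ≈ 9.5917 ✓.


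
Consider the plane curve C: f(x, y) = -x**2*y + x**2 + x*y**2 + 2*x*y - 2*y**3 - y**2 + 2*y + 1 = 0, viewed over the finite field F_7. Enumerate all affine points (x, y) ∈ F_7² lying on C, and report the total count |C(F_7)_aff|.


Affine F_7-points: {(0, 1), (0, 3), (0, 6), (2, 5), (3, 2), (4, 3), (4, 6), (5, 2), (5, 5)}; count = 9.

For each of the 49 pairs (x, y) ∈ F_7², evaluate f(x, y) mod 7. Record the zeros.
  x = 0: [0↦1, 1↦0, 2↦6, 3↦0, 4↦5, 5↦2, 6↦0]  zeros at y ∈ {1, 3, 6}
  x = 1: [0↦2, 1↦3, 2↦6, 3↦6, 4↦5, 5↦5, 6↦1]  zeros at y ∈ ∅
  x = 2: [0↦5, 1↦6, 2↦4, 3↦1, 4↦6, 5↦0, 6↦6]  zeros at y ∈ {5}
  x = 3: [0↦3, 1↦2, 2↦0, 3↦6, 4↦1, 5↦1, 6↦1]  zeros at y ∈ {2}
  x = 4: [0↦3, 1↦5, 2↦1, 3↦0, 4↦4, 5↦1, 6↦0]  zeros at y ∈ {3, 6}
  x = 5: [0↦5, 1↦1, 2↦0, 3↦4, 4↦1, 5↦0, 6↦3]  zeros at y ∈ {2, 5}
  x = 6: [0↦2, 1↦4, 2↦4, 3↦4, 4↦6, 5↦5, 6↦3]  zeros at y ∈ ∅
Collecting zeros: affine points = {(0, 1), (0, 3), (0, 6), (2, 5), (3, 2), (4, 3), (4, 6), (5, 2), (5, 5)}.
Total count |C(F_7)_aff| = 9.


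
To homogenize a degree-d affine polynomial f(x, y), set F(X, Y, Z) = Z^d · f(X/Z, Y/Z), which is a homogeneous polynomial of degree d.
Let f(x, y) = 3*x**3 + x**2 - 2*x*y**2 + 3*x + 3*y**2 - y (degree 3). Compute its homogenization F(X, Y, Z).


F(X, Y, Z) = 3*X**3 + X**2*Z - 2*X*Y**2 + 3*X*Z**2 + 3*Y**2*Z - Y*Z**2

deg(f) = 3.
Substitute x = X/Z, y = Y/Z into f, then multiply by Z^3.
  monomial 3·x^3·y^0 ↦ 3·X^3·Y^0·Z^0.
  monomial 1·x^2·y^0 ↦ 1·X^2·Y^0·Z^1.
  monomial -2·x^1·y^2 ↦ -2·X^1·Y^2·Z^0.
  monomial 3·x^1·y^0 ↦ 3·X^1·Y^0·Z^2.
  monomial 3·x^0·y^2 ↦ 3·X^0·Y^2·Z^1.
  monomial -1·x^0·y^1 ↦ -1·X^0·Y^1·Z^2.
Collecting: F(X, Y, Z) = 3*X**3 + X**2*Z - 2*X*Y**2 + 3*X*Z**2 + 3*Y**2*Z - Y*Z**2.


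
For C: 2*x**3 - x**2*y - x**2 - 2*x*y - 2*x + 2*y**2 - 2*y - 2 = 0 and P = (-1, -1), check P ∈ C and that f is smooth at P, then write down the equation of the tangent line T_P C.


Tangent line at P: 6*x - 5*y + 1 = 0.

Step 1: f(-1, -1) = 0, so P lies on C.
Step 2: partial derivatives
  f_x(x, y) = 6*x**2 - 2*x*y - 2*x - 2*y - 2, f_y(x, y) = -x**2 - 2*x + 4*y - 2.
  f_x(P) = 6, f_y(P) = -5 (gradient nonzero, so P is smooth).
Step 3: tangent line at P: 6·(x − -1) + -5·(y − -1) = 0.
Expanding: 6*x - 5*y + 1 = 0.


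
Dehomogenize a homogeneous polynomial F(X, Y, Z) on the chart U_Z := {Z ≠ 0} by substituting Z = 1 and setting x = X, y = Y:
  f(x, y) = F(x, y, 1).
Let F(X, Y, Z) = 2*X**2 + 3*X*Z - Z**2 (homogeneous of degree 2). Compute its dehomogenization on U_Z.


f(x, y) = 2*x**2 + 3*x - 1

On U_Z we set Z = 1. Each monomial c·X^i·Y^j·Z^k in F becomes c·x^i·y^j·1^k = c·x^i·y^j.
Substituting Z = 1: F(X, Y, 1) = 2*x**2 + 3*x - 1.
Note: deg(f) ≤ deg(F) = 2; strict inequality happens when F is divisible by Z (lost terms).


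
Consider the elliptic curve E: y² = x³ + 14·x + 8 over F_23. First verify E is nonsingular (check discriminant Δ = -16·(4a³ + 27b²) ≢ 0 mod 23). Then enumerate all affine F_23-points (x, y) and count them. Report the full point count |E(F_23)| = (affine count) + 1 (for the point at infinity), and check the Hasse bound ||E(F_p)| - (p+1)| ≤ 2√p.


Affine points = {(0, 10), (0, 13), (1, 0), (3, 10), (3, 13), (4, 6), (4, 17), (6, 3), (6, 20), (7, 9), (7, 14), (9, 9), (9, 14), (12, 8), (12, 15), (13, 8), (13, 15), (14, 2), (14, 21), (16, 2), (16, 21), (19, 7), (19, 16), (20, 10), (20, 13), (21, 8), (21, 15), (22, 4), (22, 19)}; affine count = 29; |E(F_23)| = 30.

Discriminant check: Δ ∝ 4a³ + 27b² = 4·14³ + 27·8² = 4·2744 + 27·64 ≡ 8 (mod 23). Nonzero ⇒ E is nonsingular.
For each x ∈ F_23, compute rhs = x³ + 14·x + 8 mod 23, then count y ∈ F_23 with y² ≡ rhs.
  x = 0: rhs = 8, matching y values: 10, 13 (2 points).
  x = 1: rhs = 0, matching y values: 0 (1 points).
  x = 2: rhs = 21, matching y values: none (0 points).
  x = 3: rhs = 8, matching y values: 10, 13 (2 points).
  x = 4: rhs = 13, matching y values: 6, 17 (2 points).
  x = 5: rhs = 19, matching y values: none (0 points).
  x = 6: rhs = 9, matching y values: 3, 20 (2 points).
  x = 7: rhs = 12, matching y values: 9, 14 (2 points).
  x = 8: rhs = 11, matching y values: none (0 points).
  x = 9: rhs = 12, matching y values: 9, 14 (2 points).
  x = 10: rhs = 21, matching y values: none (0 points).
  x = 11: rhs = 21, matching y values: none (0 points).
  x = 12: rhs = 18, matching y values: 8, 15 (2 points).
  x = 13: rhs = 18, matching y values: 8, 15 (2 points).
  x = 14: rhs = 4, matching y values: 2, 21 (2 points).
  x = 15: rhs = 5, matching y values: none (0 points).
  x = 16: rhs = 4, matching y values: 2, 21 (2 points).
  x = 17: rhs = 7, matching y values: none (0 points).
  x = 18: rhs = 20, matching y values: none (0 points).
  x = 19: rhs = 3, matching y values: 7, 16 (2 points).
  x = 20: rhs = 8, matching y values: 10, 13 (2 points).
  x = 21: rhs = 18, matching y values: 8, 15 (2 points).
  x = 22: rhs = 16, matching y values: 4, 19 (2 points).
Total affine count: 29.
Full point count |E(F_23)| = 29 + 1 = 30.
Hasse bound: |30 − (23+1)| = |6| = 6 ≤ 2√23 ≈ 9.5917 ✓.


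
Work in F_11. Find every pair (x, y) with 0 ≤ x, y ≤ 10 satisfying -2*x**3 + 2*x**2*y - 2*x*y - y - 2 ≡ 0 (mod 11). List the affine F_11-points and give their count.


Affine F_11-points: {(0, 9), (1, 7), (2, 6), (4, 9), (5, 9), (6, 4), (7, 1), (8, 3), (10, 0)}; count = 9.

For each of the 121 pairs (x, y) ∈ F_11², evaluate f(x, y) mod 11. Record the zeros.
  x = 0: [0↦9, 1↦8, 2↦7, 3↦6, 4↦5, 5↦4, 6↦3, 7↦2, 8↦1, 9↦0, 10↦10]  zeros at y ∈ {9}
  x = 1: [0↦7, 1↦6, 2↦5, 3↦4, 4↦3, 5↦2, 6↦1, 7↦0, 8↦10, 9↦9, 10↦8]  zeros at y ∈ {7}
  x = 2: [0↦4, 1↦7, 2↦10, 3↦2, 4↦5, 5↦8, 6↦0, 7↦3, 8↦6, 9↦9, 10↦1]  zeros at y ∈ {6}
  x = 3: [0↦10, 1↦10, 2↦10, 3↦10, 4↦10, 5↦10, 6↦10, 7↦10, 8↦10, 9↦10, 10↦10]  zeros at y ∈ ∅
  x = 4: [0↦2, 1↦3, 2↦4, 3↦5, 4↦6, 5↦7, 6↦8, 7↦9, 8↦10, 9↦0, 10↦1]  zeros at y ∈ {9}
  x = 5: [0↦1, 1↦7, 2↦2, 3↦8, 4↦3, 5↦9, 6↦4, 7↦10, 8↦5, 9↦0, 10↦6]  zeros at y ∈ {9}
  x = 6: [0↦6, 1↦10, 2↦3, 3↦7, 4↦0, 5↦4, 6↦8, 7↦1, 8↦5, 9↦9, 10↦2]  zeros at y ∈ {4}
  x = 7: [0↦5, 1↦0, 2↦6, 3↦1, 4↦7, 5↦2, 6↦8, 7↦3, 8↦9, 9↦4, 10↦10]  zeros at y ∈ {1}
  x = 8: [0↦8, 1↦9, 2↦10, 3↦0, 4↦1, 5↦2, 6↦3, 7↦4, 8↦5, 9↦6, 10↦7]  zeros at y ∈ {3}
  x = 9: [0↦3, 1↦3, 2↦3, 3↦3, 4↦3, 5↦3, 6↦3, 7↦3, 8↦3, 9↦3, 10↦3]  zeros at y ∈ ∅
  x = 10: [0↦0, 1↦3, 2↦6, 3↦9, 4↦1, 5↦4, 6↦7, 7↦10, 8↦2, 9↦5, 10↦8]  zeros at y ∈ {0}
Collecting zeros: affine points = {(0, 9), (1, 7), (2, 6), (4, 9), (5, 9), (6, 4), (7, 1), (8, 3), (10, 0)}.
Total count |C(F_11)_aff| = 9.


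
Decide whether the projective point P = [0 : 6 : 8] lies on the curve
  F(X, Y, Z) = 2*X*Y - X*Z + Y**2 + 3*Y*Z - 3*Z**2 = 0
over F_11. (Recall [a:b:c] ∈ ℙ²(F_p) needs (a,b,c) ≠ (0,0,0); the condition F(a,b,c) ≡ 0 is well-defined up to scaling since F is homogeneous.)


F(0,6,8) ≡ 10 (mod 11); P is NOT on the curve.

Evaluate F(0, 6, 8) term-by-term (mod 11).
  2*X*Y ↦ 2·0·6·1 = 0
  -X*Z ↦ -1·0·1·8 = 0
  Y**2 ↦ 1·1·36·1 = 36
  3*Y*Z ↦ 3·1·6·8 = 144
  -3*Z**2 ↦ -3·1·1·64 = -192
Sum: F(0, 6, 8) = (0) + (0) + (36) + (144) + (-192) = -12.
Reducing mod 11: -12 ≡ 10 (mod 11).
Since F(a, b, c) ≡ 10 ≠ 0 (mod 11), P does NOT lie on the curve.


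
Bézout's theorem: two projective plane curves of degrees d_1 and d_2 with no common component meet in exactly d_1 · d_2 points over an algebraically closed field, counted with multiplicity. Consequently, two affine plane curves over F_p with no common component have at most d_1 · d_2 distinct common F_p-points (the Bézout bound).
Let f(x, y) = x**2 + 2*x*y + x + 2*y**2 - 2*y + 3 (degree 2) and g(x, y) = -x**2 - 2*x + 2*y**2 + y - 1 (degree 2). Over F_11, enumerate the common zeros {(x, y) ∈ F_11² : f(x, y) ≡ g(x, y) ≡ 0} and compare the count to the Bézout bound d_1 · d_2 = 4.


Common zeros: {(10, 5)}; count = 1; Bézout bound = 4.

deg(f) = 2, deg(g) = 2, so Bézout bound = 4.
Scan x ∈ F_11. For each x, list the y ∈ F_11 with f(x, y) ≡ 0 and those with g(x, y) ≡ 0 (mod 11); the common zeros in that column are the intersection.
  x = 0: f ≡ 0 at y ∈ ∅; g ≡ 0 at y ∈ {6, 10}; common: ∅.
  x = 1: f ≡ 0 at y ∈ {5, 6}; g ≡ 0 at y ∈ {8}; common: ∅.
  x = 2: f ≡ 0 at y ∈ {3, 7}; g ≡ 0 at y ∈ ∅; common: ∅.
  x = 3: f ≡ 0 at y ∈ ∅; g ≡ 0 at y ∈ ∅; common: ∅.
  x = 4: f ≡ 0 at y ∈ ∅; g ≡ 0 at y ∈ {1, 4}; common: ∅.
  x = 5: f ≡ 0 at y ∈ {0, 7}; g ≡ 0 at y ∈ {1, 4}; common: ∅.
  x = 6: f ≡ 0 at y ∈ {8, 9}; g ≡ 0 at y ∈ ∅; common: ∅.
  x = 7: f ≡ 0 at y ∈ ∅; g ≡ 0 at y ∈ ∅; common: ∅.
  x = 8: f ≡ 0 at y ∈ {6, 9}; g ≡ 0 at y ∈ {8}; common: ∅.
  x = 9: f ≡ 0 at y ∈ ∅; g ≡ 0 at y ∈ {6, 10}; common: ∅.
  x = 10: f ≡ 0 at y ∈ {5, 8}; g ≡ 0 at y ∈ {0, 5}; common: {5}.
Collecting: common zeros = {(10, 5)}, so the count is 1.
Comparison with the Bézout bound: 1 ≤ 4 = deg(f)·deg(g), as expected for curves with no common component (the affine F_11-count falls short of the bound because intersections may lie at infinity, over extension fields, or carry multiplicity).


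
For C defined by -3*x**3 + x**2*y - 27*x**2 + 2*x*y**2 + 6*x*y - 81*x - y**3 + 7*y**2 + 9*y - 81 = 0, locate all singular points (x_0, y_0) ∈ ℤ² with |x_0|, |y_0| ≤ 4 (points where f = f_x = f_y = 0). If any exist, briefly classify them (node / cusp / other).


Singular points: {(-3, 0)}; classification: cusp.

Compute partial derivatives:
  f_x = -9*x**2 + 2*x*y - 54*x + 2*y**2 + 6*y - 81.
  f_y = x**2 + 4*x*y + 6*x - 3*y**2 + 14*y + 9.
Scan x_0 ∈ {−4, ..., 4}. For each x_0, f_y(x_0, y) is a polynomial in y; find its integer roots y ∈ {−4, ..., 4}, then test f_x and f at those candidates.
  x = -4: f_y(-4, y) = -3*y**2 - 2*y + 1; vanishes at y ∈ {-1}. (-4, -1): f_x = -5 ≠ 0.
  x = -3: f_y(-3, y) = -3*y**2 + 2*y; vanishes at y ∈ {0}. (-3, 0): f_x = 0, f = 0 — SINGULAR.
  x = -2: f_y(-2, y) = -3*y**2 + 6*y + 1; no integer root y with |y| ≤ 4.
  x = -1: f_y(-1, y) = -3*y**2 + 10*y + 4; no integer root y with |y| ≤ 4.
  x = 0: f_y(0, y) = -3*y**2 + 14*y + 9; no integer root y with |y| ≤ 4.
  x = 1: f_y(1, y) = -3*y**2 + 18*y + 16; no integer root y with |y| ≤ 4.
  x = 2: f_y(2, y) = -3*y**2 + 22*y + 25; vanishes at y ∈ {-1}. (2, -1): f_x = -233 ≠ 0.
  x = 3: f_y(3, y) = -3*y**2 + 26*y + 36; no integer root y with |y| ≤ 4.
  x = 4: f_y(4, y) = -3*y**2 + 30*y + 49; no integer root y with |y| ≤ 4.
Only singular point on the grid: (-3, 0).
Classify: substitute x = -3 + u, y = 0 + v and expand: f = -3*u**3 + u**2*v + 2*u*v**2 - v**3 + v**2.
No constant or linear terms (consistent with a singular point). Quadratic part: v**2. Cubic part: -3*u**3 + u**2*v + 2*u*v**2 - v**3.
The quadratic part v**2 is a perfect square, so there is a single (double) tangent line v = 0, i.e. y = 0. Restricting the cubic part to that line (v = 0) leaves -3*u**3 ≠ 0, so f is not divisible by v and the branch is v² ≈ 3*u**3 to lowest order — this is a cusp.
Classification: cusp.
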